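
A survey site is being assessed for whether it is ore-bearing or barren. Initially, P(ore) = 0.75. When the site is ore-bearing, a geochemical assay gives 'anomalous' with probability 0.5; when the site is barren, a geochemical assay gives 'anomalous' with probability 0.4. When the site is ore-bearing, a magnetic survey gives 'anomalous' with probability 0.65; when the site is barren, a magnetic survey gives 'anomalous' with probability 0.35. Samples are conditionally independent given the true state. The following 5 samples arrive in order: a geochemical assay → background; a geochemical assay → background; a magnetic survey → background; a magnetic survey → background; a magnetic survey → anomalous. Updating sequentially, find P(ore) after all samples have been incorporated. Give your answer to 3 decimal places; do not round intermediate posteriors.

0.529

After a geochemical assay='background': P(ore) = 0.5·0.7500 / (0.5·0.7500 + 0.6·0.2500) ≈ 0.7143
After a geochemical assay='background': P(ore) = 0.5·0.7143 / (0.5·0.7143 + 0.6·0.2857) ≈ 0.6757
After a magnetic survey='background': P(ore) = 0.35·0.6757 / (0.35·0.6757 + 0.65·0.3243) ≈ 0.5287
After a magnetic survey='background': P(ore) = 0.35·0.5287 / (0.35·0.5287 + 0.65·0.4713) ≈ 0.3766
After a magnetic survey='anomalous': P(ore) = 0.65·0.3766 / (0.65·0.3766 + 0.35·0.6234) ≈ 0.5287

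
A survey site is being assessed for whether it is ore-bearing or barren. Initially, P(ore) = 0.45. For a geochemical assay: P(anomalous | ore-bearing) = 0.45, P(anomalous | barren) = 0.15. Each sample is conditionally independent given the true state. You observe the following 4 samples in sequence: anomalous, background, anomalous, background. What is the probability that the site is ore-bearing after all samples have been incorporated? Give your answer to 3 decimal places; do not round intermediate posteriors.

After 'anomalous': P(ore) = 0.45·0.4500 / (0.45·0.4500 + 0.15·0.5500) ≈ 0.7105
After 'background': P(ore) = 0.55·0.7105 / (0.55·0.7105 + 0.85·0.2895) ≈ 0.6136
After 'anomalous': P(ore) = 0.45·0.6136 / (0.45·0.6136 + 0.15·0.3864) ≈ 0.8265
After 'background': P(ore) = 0.55·0.8265 / (0.55·0.8265 + 0.85·0.1735) ≈ 0.7551

0.755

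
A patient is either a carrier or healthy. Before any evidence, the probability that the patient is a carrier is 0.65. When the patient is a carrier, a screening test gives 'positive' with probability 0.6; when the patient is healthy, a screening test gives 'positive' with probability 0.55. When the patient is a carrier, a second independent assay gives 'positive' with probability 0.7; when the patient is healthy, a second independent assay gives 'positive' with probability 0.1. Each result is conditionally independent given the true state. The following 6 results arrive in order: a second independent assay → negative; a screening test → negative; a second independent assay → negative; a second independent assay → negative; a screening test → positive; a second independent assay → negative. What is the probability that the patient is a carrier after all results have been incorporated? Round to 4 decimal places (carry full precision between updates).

0.0217

After a second independent assay='negative': P(carrier) = 0.3·0.6500 / (0.3·0.6500 + 0.9·0.3500) ≈ 0.3824
After a screening test='negative': P(carrier) = 0.4·0.3824 / (0.4·0.3824 + 0.45·0.6176) ≈ 0.3549
After a second independent assay='negative': P(carrier) = 0.3·0.3549 / (0.3·0.3549 + 0.9·0.6451) ≈ 0.1550
After a second independent assay='negative': P(carrier) = 0.3·0.1550 / (0.3·0.1550 + 0.9·0.8450) ≈ 0.0576
After a screening test='positive': P(carrier) = 0.6·0.0576 / (0.6·0.0576 + 0.55·0.9424) ≈ 0.0625
After a second independent assay='negative': P(carrier) = 0.3·0.0625 / (0.3·0.0625 + 0.9·0.9375) ≈ 0.0217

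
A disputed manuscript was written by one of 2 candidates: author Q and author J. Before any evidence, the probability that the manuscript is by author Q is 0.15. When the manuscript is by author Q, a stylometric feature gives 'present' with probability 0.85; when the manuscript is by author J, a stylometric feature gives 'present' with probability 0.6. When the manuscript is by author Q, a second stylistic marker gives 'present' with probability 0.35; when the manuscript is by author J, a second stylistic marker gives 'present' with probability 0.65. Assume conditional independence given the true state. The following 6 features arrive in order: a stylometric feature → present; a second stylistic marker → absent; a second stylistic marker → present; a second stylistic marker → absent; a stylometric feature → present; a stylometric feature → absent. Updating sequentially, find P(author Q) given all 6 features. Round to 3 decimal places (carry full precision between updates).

0.198

Each posterior becomes the prior for the next update.
After a stylometric feature='present': P(author Q) = 0.85·0.1500 / (0.85·0.1500 + 0.6·0.8500) ≈ 0.2000
After a second stylistic marker='absent': P(author Q) = 0.65·0.2000 / (0.65·0.2000 + 0.35·0.8000) ≈ 0.3171
After a second stylistic marker='present': P(author Q) = 0.35·0.3171 / (0.35·0.3171 + 0.65·0.6829) ≈ 0.2000
After a second stylistic marker='absent': P(author Q) = 0.65·0.2000 / (0.65·0.2000 + 0.35·0.8000) ≈ 0.3171
After a stylometric feature='present': P(author Q) = 0.85·0.3171 / (0.85·0.3171 + 0.6·0.6829) ≈ 0.3968
After a stylometric feature='absent': P(author Q) = 0.15·0.3968 / (0.15·0.3968 + 0.4·0.6032) ≈ 0.1979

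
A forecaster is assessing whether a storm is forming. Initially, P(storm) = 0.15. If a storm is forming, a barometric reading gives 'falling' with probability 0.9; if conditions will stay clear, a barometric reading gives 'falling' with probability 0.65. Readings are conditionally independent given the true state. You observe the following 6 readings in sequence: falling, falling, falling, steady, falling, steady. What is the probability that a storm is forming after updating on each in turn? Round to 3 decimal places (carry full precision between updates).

After 'falling': P(storm) = 0.9·0.1500 / (0.9·0.1500 + 0.65·0.8500) ≈ 0.1964
After 'falling': P(storm) = 0.9·0.1964 / (0.9·0.1964 + 0.65·0.8036) ≈ 0.2528
After 'falling': P(storm) = 0.9·0.2528 / (0.9·0.2528 + 0.65·0.7472) ≈ 0.3190
After 'steady': P(storm) = 0.1·0.3190 / (0.1·0.3190 + 0.35·0.6810) ≈ 0.1180
After 'falling': P(storm) = 0.9·0.1180 / (0.9·0.1180 + 0.65·0.8820) ≈ 0.1563
After 'steady': P(storm) = 0.1·0.1563 / (0.1·0.1563 + 0.35·0.8437) ≈ 0.0503

0.050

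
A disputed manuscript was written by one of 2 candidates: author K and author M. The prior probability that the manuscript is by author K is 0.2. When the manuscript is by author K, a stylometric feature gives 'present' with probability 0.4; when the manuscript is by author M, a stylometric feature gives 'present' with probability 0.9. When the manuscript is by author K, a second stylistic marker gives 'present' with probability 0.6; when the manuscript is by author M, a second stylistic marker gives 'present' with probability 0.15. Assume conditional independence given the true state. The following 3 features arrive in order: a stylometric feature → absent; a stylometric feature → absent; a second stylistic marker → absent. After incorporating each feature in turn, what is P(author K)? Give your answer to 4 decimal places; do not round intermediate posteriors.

0.8090

After a stylometric feature='absent': P(author K) = 0.6·0.2000 / (0.6·0.2000 + 0.1·0.8000) ≈ 0.6000
After a stylometric feature='absent': P(author K) = 0.6·0.6000 / (0.6·0.6000 + 0.1·0.4000) ≈ 0.9000
After a second stylistic marker='absent': P(author K) = 0.4·0.9000 / (0.4·0.9000 + 0.85·0.1000) ≈ 0.8090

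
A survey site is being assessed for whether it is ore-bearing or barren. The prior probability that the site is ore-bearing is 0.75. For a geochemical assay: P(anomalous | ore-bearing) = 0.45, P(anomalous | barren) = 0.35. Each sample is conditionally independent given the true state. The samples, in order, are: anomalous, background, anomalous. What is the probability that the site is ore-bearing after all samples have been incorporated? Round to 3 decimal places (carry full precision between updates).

After 'anomalous': P(ore) = 0.45·0.7500 / (0.45·0.7500 + 0.35·0.2500) ≈ 0.7941
After 'background': P(ore) = 0.55·0.7941 / (0.55·0.7941 + 0.65·0.2059) ≈ 0.7655
After 'anomalous': P(ore) = 0.45·0.7655 / (0.45·0.7655 + 0.35·0.2345) ≈ 0.8076

0.808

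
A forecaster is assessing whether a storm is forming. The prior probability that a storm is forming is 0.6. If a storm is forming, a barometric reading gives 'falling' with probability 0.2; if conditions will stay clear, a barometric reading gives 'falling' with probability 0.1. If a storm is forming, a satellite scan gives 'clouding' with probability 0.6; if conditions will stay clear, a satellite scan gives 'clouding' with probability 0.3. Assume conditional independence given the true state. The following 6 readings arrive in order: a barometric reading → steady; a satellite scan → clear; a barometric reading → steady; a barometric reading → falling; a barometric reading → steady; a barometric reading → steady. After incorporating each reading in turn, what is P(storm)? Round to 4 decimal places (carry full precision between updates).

0.5170

Each posterior becomes the prior for the next update.
After a barometric reading='steady': P(storm) = 0.8·0.6000 / (0.8·0.6000 + 0.9·0.4000) ≈ 0.5714
After a satellite scan='clear': P(storm) = 0.4·0.5714 / (0.4·0.5714 + 0.7·0.4286) ≈ 0.4324
After a barometric reading='steady': P(storm) = 0.8·0.4324 / (0.8·0.4324 + 0.9·0.5676) ≈ 0.4038
After a barometric reading='falling': P(storm) = 0.2·0.4038 / (0.2·0.4038 + 0.1·0.5962) ≈ 0.5753
After a barometric reading='steady': P(storm) = 0.8·0.5753 / (0.8·0.5753 + 0.9·0.4247) ≈ 0.5463
After a barometric reading='steady': P(storm) = 0.8·0.5463 / (0.8·0.5463 + 0.9·0.4537) ≈ 0.5170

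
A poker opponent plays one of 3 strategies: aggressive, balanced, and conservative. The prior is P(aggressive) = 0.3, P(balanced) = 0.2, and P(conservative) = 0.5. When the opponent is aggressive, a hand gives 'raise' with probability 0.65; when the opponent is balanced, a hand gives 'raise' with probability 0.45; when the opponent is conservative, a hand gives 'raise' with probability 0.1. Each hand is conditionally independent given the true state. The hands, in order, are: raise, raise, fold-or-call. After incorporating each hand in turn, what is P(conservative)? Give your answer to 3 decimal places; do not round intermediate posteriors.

0.063

After 'raise': normaliser = 0.65·0.3000 + 0.45·0.2000 + 0.1·0.5000; P(aggressive) ≈ 0.5821, P(balanced) ≈ 0.2687, P(conservative) ≈ 0.1493
After 'raise': normaliser = 0.65·0.5821 + 0.45·0.2687 + 0.1·0.1493; P(aggressive) ≈ 0.7358, P(balanced) ≈ 0.2351, P(conservative) ≈ 0.0290
After 'fold-or-call': normaliser = 0.35·0.7358 + 0.55·0.2351 + 0.9·0.0290; P(aggressive) ≈ 0.6236, P(balanced) ≈ 0.3131, P(conservative) ≈ 0.0633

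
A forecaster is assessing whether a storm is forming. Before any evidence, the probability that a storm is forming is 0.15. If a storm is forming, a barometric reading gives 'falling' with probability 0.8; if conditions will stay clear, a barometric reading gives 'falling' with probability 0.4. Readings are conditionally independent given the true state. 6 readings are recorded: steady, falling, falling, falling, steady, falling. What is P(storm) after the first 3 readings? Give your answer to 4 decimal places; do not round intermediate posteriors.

After 'steady': P(storm) = 0.2·0.1500 / (0.2·0.1500 + 0.6·0.8500) ≈ 0.0556
After 'falling': P(storm) = 0.8·0.0556 / (0.8·0.0556 + 0.4·0.9444) ≈ 0.1053
After 'falling': P(storm) = 0.8·0.1053 / (0.8·0.1053 + 0.4·0.8947) ≈ 0.1905

0.1905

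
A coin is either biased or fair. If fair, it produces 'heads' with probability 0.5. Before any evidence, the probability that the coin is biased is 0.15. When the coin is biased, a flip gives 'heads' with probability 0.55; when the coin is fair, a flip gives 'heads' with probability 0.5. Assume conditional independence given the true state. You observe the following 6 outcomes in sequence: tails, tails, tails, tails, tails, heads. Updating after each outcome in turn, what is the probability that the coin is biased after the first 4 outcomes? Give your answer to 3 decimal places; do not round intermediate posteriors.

After 'tails': P(biased) = 0.45·0.1500 / (0.45·0.1500 + 0.5·0.8500) ≈ 0.1371
After 'tails': P(biased) = 0.45·0.1371 / (0.45·0.1371 + 0.5·0.8629) ≈ 0.1251
After 'tails': P(biased) = 0.45·0.1251 / (0.45·0.1251 + 0.5·0.8749) ≈ 0.1140
After 'tails': P(biased) = 0.45·0.1140 / (0.45·0.1140 + 0.5·0.8860) ≈ 0.1038

0.104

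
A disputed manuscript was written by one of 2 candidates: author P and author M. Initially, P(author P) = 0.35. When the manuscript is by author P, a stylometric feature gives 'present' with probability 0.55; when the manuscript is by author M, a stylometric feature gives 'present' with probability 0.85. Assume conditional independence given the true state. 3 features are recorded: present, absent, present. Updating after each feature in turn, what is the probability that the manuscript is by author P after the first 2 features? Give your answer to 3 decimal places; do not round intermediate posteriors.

0.511

After 'present': P(author P) = 0.55·0.3500 / (0.55·0.3500 + 0.85·0.6500) ≈ 0.2584
After 'absent': P(author P) = 0.45·0.2584 / (0.45·0.2584 + 0.15·0.7416) ≈ 0.5111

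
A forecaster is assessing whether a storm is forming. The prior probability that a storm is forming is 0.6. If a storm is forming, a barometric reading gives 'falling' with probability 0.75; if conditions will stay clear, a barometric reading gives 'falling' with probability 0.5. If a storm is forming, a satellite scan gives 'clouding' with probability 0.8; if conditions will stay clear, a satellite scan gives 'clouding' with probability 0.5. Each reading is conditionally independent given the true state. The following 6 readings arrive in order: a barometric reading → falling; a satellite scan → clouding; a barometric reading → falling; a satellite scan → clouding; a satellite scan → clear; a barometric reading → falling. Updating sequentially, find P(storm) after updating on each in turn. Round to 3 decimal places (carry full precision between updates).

Each posterior becomes the prior for the next update.
After a barometric reading='falling': P(storm) = 0.75·0.6000 / (0.75·0.6000 + 0.5·0.4000) ≈ 0.6923
After a satellite scan='clouding': P(storm) = 0.8·0.6923 / (0.8·0.6923 + 0.5·0.3077) ≈ 0.7826
After a barometric reading='falling': P(storm) = 0.75·0.7826 / (0.75·0.7826 + 0.5·0.2174) ≈ 0.8438
After a satellite scan='clouding': P(storm) = 0.8·0.8438 / (0.8·0.8438 + 0.5·0.1562) ≈ 0.8963
After a satellite scan='clear': P(storm) = 0.2·0.8963 / (0.2·0.8963 + 0.5·0.1037) ≈ 0.7756
After a barometric reading='falling': P(storm) = 0.75·0.7756 / (0.75·0.7756 + 0.5·0.2244) ≈ 0.8383

0.838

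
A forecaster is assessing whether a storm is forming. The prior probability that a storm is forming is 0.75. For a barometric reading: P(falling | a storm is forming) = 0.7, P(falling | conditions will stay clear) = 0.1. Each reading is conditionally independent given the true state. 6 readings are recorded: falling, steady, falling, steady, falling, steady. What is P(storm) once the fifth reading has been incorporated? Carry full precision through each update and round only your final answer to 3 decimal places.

After 'falling': P(storm) = 0.7·0.7500 / (0.7·0.7500 + 0.1·0.2500) ≈ 0.9545
After 'steady': P(storm) = 0.3·0.9545 / (0.3·0.9545 + 0.9·0.0455) ≈ 0.8750
After 'falling': P(storm) = 0.7·0.8750 / (0.7·0.8750 + 0.1·0.1250) ≈ 0.9800
After 'steady': P(storm) = 0.3·0.9800 / (0.3·0.9800 + 0.9·0.0200) ≈ 0.9423
After 'falling': P(storm) = 0.7·0.9423 / (0.7·0.9423 + 0.1·0.0577) ≈ 0.9913

0.991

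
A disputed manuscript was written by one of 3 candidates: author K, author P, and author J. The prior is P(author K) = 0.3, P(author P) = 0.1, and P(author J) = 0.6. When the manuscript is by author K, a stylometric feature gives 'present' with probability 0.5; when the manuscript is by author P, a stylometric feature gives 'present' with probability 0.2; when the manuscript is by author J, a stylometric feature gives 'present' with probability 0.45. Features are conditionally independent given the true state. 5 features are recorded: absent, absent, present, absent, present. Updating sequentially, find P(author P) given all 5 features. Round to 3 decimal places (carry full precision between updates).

0.065

Apply Bayes' rule sequentially, carrying P(author P) forward.
After 'absent': normaliser = 0.5·0.3000 + 0.8·0.1000 + 0.55·0.6000; P(author K) ≈ 0.2679, P(author P) ≈ 0.1429, P(author J) ≈ 0.5893
After 'absent': normaliser = 0.5·0.2679 + 0.8·0.1429 + 0.55·0.5893; P(author K) ≈ 0.2340, P(author P) ≈ 0.1997, P(author J) ≈ 0.5663
After 'present': normaliser = 0.5·0.2340 + 0.2·0.1997 + 0.45·0.5663; P(author K) ≈ 0.2841, P(author P) ≈ 0.0970, P(author J) ≈ 0.6189
After 'absent': normaliser = 0.5·0.2841 + 0.8·0.0970 + 0.55·0.6189; P(author K) ≈ 0.2537, P(author P) ≈ 0.1385, P(author J) ≈ 0.6078
After 'present': normaliser = 0.5·0.2537 + 0.2·0.1385 + 0.45·0.6078; P(author K) ≈ 0.2963, P(author P) ≈ 0.0647, P(author J) ≈ 0.6389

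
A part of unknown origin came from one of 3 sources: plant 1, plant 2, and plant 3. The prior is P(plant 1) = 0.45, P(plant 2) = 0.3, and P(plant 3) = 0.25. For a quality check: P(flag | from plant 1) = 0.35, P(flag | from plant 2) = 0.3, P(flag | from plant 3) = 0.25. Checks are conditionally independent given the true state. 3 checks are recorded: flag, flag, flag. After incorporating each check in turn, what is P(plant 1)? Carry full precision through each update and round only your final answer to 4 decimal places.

0.6164

After 'flag': normaliser = 0.35·0.4500 + 0.3·0.3000 + 0.25·0.2500; P(plant 1) ≈ 0.5081, P(plant 2) ≈ 0.2903, P(plant 3) ≈ 0.2016
After 'flag': normaliser = 0.35·0.5081 + 0.3·0.2903 + 0.25·0.2016; P(plant 1) ≈ 0.5639, P(plant 2) ≈ 0.2762, P(plant 3) ≈ 0.1598
After 'flag': normaliser = 0.35·0.5639 + 0.3·0.2762 + 0.25·0.1598; P(plant 1) ≈ 0.6164, P(plant 2) ≈ 0.2588, P(plant 3) ≈ 0.1248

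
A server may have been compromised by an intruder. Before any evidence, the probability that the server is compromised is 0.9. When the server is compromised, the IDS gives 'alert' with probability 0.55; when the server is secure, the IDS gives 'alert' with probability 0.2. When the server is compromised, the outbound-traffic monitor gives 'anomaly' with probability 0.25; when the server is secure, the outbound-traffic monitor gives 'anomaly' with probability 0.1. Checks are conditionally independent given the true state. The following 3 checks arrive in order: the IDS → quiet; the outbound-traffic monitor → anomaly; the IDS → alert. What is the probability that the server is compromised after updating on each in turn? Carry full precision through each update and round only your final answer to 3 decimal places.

0.972

After the IDS='quiet': P(compromised) = 0.45·0.9000 / (0.45·0.9000 + 0.8·0.1000) ≈ 0.8351
After the outbound-traffic monitor='anomaly': P(compromised) = 0.25·0.8351 / (0.25·0.8351 + 0.1·0.1649) ≈ 0.9268
After the IDS='alert': P(compromised) = 0.55·0.9268 / (0.55·0.9268 + 0.2·0.0732) ≈ 0.9721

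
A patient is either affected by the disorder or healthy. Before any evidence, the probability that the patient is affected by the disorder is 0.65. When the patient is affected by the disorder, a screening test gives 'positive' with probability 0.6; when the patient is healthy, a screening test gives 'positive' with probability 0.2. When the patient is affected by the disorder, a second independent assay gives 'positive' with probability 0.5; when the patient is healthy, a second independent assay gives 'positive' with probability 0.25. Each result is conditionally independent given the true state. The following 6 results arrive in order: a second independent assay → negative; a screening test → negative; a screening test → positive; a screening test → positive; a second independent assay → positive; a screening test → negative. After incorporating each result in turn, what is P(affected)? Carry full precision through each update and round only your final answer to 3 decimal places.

0.848

After a second independent assay='negative': P(affected) = 0.5·0.6500 / (0.5·0.6500 + 0.75·0.3500) ≈ 0.5532
After a screening test='negative': P(affected) = 0.4·0.5532 / (0.4·0.5532 + 0.8·0.4468) ≈ 0.3824
After a screening test='positive': P(affected) = 0.6·0.3824 / (0.6·0.3824 + 0.2·0.6176) ≈ 0.6500
After a screening test='positive': P(affected) = 0.6·0.6500 / (0.6·0.6500 + 0.2·0.3500) ≈ 0.8478
After a second independent assay='positive': P(affected) = 0.5·0.8478 / (0.5·0.8478 + 0.25·0.1522) ≈ 0.9176
After a screening test='negative': P(affected) = 0.4·0.9176 / (0.4·0.9176 + 0.8·0.0824) ≈ 0.8478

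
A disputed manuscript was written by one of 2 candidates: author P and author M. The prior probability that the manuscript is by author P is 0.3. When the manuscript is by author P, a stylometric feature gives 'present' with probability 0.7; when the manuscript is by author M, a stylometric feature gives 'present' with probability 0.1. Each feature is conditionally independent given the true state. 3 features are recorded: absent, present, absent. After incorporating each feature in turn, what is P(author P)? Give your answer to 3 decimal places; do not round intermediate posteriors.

After 'absent': P(author P) = 0.3·0.3000 / (0.3·0.3000 + 0.9·0.7000) ≈ 0.1250
After 'present': P(author P) = 0.7·0.1250 / (0.7·0.1250 + 0.1·0.8750) ≈ 0.5000
After 'absent': P(author P) = 0.3·0.5000 / (0.3·0.5000 + 0.9·0.5000) ≈ 0.2500

0.250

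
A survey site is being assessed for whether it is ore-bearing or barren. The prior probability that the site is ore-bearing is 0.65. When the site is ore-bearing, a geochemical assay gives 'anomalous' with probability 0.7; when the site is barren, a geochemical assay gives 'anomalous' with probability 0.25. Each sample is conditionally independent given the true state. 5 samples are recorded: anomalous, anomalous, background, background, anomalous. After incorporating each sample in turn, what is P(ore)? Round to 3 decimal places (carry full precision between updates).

After 'anomalous': P(ore) = 0.7·0.6500 / (0.7·0.6500 + 0.25·0.3500) ≈ 0.8387
After 'anomalous': P(ore) = 0.7·0.8387 / (0.7·0.8387 + 0.25·0.1613) ≈ 0.9357
After 'background': P(ore) = 0.3·0.9357 / (0.3·0.9357 + 0.75·0.0643) ≈ 0.8535
After 'background': P(ore) = 0.3·0.8535 / (0.3·0.8535 + 0.75·0.1465) ≈ 0.6997
After 'anomalous': P(ore) = 0.7·0.6997 / (0.7·0.6997 + 0.25·0.3003) ≈ 0.8671

0.867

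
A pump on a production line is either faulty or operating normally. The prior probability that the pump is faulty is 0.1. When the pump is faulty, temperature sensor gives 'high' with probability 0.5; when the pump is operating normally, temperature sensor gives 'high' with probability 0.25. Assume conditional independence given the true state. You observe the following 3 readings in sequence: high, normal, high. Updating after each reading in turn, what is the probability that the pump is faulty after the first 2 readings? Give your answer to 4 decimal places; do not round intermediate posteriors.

After 'high': P(faulty) = 0.5·0.1000 / (0.5·0.1000 + 0.25·0.9000) ≈ 0.1818
After 'normal': P(faulty) = 0.5·0.1818 / (0.5·0.1818 + 0.75·0.8182) ≈ 0.1290

0.1290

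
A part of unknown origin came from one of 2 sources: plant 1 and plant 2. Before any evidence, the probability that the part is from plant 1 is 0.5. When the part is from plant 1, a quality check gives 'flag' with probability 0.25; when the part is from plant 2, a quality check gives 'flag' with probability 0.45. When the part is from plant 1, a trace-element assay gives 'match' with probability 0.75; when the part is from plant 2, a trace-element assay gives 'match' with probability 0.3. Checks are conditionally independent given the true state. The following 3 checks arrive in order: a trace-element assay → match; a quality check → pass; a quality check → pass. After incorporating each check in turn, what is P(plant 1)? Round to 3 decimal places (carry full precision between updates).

After a trace-element assay='match': P(plant 1) = 0.75·0.5000 / (0.75·0.5000 + 0.3·0.5000) ≈ 0.7143
After a quality check='pass': P(plant 1) = 0.75·0.7143 / (0.75·0.7143 + 0.55·0.2857) ≈ 0.7732
After a quality check='pass': P(plant 1) = 0.75·0.7732 / (0.75·0.7732 + 0.55·0.2268) ≈ 0.8230

0.823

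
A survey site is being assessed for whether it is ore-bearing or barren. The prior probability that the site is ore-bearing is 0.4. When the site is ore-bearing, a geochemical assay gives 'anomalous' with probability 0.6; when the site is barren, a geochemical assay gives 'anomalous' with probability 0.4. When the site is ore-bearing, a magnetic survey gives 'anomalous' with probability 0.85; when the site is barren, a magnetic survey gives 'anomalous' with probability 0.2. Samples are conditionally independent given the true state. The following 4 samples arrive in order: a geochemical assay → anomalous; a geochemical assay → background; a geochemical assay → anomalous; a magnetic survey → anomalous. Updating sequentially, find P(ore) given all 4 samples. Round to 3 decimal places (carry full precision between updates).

After a geochemical assay='anomalous': P(ore) = 0.6·0.4000 / (0.6·0.4000 + 0.4·0.6000) ≈ 0.5000
After a geochemical assay='background': P(ore) = 0.4·0.5000 / (0.4·0.5000 + 0.6·0.5000) ≈ 0.4000
After a geochemical assay='anomalous': P(ore) = 0.6·0.4000 / (0.6·0.4000 + 0.4·0.6000) ≈ 0.5000
After a magnetic survey='anomalous': P(ore) = 0.85·0.5000 / (0.85·0.5000 + 0.2·0.5000) ≈ 0.8095

0.810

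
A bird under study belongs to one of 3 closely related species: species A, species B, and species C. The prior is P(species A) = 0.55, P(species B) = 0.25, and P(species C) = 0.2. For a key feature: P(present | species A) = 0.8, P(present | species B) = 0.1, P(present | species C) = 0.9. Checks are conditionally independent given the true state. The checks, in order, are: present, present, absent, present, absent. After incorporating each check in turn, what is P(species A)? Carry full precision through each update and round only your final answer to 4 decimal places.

0.8715

Apply Bayes' rule sequentially, carrying P(species A) forward.
After 'present': normaliser = 0.8·0.5500 + 0.1·0.2500 + 0.9·0.2000; P(species A) ≈ 0.6822, P(species B) ≈ 0.0388, P(species C) ≈ 0.2791
After 'present': normaliser = 0.8·0.6822 + 0.1·0.0388 + 0.9·0.2791; P(species A) ≈ 0.6815, P(species B) ≈ 0.0048, P(species C) ≈ 0.3136
After 'absent': normaliser = 0.2·0.6815 + 0.9·0.0048 + 0.1·0.3136; P(species A) ≈ 0.7923, P(species B) ≈ 0.0253, P(species C) ≈ 0.1823
After 'present': normaliser = 0.8·0.7923 + 0.1·0.0253 + 0.9·0.1823; P(species A) ≈ 0.7918, P(species B) ≈ 0.0032, P(species C) ≈ 0.2050
After 'absent': normaliser = 0.2·0.7918 + 0.9·0.0032 + 0.1·0.2050; P(species A) ≈ 0.8715, P(species B) ≈ 0.0157, P(species C) ≈ 0.1128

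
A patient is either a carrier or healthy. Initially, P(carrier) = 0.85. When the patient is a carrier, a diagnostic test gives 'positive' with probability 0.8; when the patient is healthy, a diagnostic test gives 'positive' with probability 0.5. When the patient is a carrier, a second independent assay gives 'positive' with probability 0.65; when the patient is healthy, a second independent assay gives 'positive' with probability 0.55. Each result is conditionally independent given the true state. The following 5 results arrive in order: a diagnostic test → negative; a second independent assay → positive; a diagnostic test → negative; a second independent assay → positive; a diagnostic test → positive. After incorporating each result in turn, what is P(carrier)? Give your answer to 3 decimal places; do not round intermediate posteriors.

0.670

After a diagnostic test='negative': P(carrier) = 0.2·0.8500 / (0.2·0.8500 + 0.5·0.1500) ≈ 0.6939
After a second independent assay='positive': P(carrier) = 0.65·0.6939 / (0.65·0.6939 + 0.55·0.3061) ≈ 0.7282
After a diagnostic test='negative': P(carrier) = 0.2·0.7282 / (0.2·0.7282 + 0.5·0.2718) ≈ 0.5173
After a second independent assay='positive': P(carrier) = 0.65·0.5173 / (0.65·0.5173 + 0.55·0.4827) ≈ 0.5588
After a diagnostic test='positive': P(carrier) = 0.8·0.5588 / (0.8·0.5588 + 0.5·0.4412) ≈ 0.6695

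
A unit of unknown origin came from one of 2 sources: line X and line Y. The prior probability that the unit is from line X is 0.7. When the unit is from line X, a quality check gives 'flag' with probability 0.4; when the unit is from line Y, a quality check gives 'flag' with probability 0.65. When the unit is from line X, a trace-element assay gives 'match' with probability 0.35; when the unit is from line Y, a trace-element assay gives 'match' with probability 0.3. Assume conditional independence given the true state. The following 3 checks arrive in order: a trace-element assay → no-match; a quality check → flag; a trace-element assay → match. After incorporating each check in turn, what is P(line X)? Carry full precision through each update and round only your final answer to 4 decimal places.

0.6087

Apply Bayes' rule sequentially, carrying P(line X) forward.
After a trace-element assay='no-match': P(line X) = 0.65·0.7000 / (0.65·0.7000 + 0.7·0.3000) ≈ 0.6842
After a quality check='flag': P(line X) = 0.4·0.6842 / (0.4·0.6842 + 0.65·0.3158) ≈ 0.5714
After a trace-element assay='match': P(line X) = 0.35·0.5714 / (0.35·0.5714 + 0.3·0.4286) ≈ 0.6087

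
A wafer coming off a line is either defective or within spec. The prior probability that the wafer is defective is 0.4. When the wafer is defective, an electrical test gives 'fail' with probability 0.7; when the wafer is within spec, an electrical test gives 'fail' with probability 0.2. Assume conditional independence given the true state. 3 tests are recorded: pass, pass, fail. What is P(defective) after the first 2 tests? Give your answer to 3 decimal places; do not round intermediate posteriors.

Each posterior becomes the prior for the next update.
After 'pass': P(defective) = 0.3·0.4000 / (0.3·0.4000 + 0.8·0.6000) ≈ 0.2000
After 'pass': P(defective) = 0.3·0.2000 / (0.3·0.2000 + 0.8·0.8000) ≈ 0.0857

0.086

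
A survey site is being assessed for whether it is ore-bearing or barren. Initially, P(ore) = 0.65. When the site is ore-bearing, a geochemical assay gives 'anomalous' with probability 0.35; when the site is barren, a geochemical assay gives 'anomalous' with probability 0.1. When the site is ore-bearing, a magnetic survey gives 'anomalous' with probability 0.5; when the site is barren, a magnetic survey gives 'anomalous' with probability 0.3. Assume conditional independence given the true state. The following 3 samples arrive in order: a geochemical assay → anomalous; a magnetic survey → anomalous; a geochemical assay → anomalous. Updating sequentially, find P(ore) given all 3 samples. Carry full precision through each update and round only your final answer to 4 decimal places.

0.9743

Apply Bayes' rule sequentially, carrying P(ore) forward.
After a geochemical assay='anomalous': P(ore) = 0.35·0.6500 / (0.35·0.6500 + 0.1·0.3500) ≈ 0.8667
After a magnetic survey='anomalous': P(ore) = 0.5·0.8667 / (0.5·0.8667 + 0.3·0.1333) ≈ 0.9155
After a geochemical assay='anomalous': P(ore) = 0.35·0.9155 / (0.35·0.9155 + 0.1·0.0845) ≈ 0.9743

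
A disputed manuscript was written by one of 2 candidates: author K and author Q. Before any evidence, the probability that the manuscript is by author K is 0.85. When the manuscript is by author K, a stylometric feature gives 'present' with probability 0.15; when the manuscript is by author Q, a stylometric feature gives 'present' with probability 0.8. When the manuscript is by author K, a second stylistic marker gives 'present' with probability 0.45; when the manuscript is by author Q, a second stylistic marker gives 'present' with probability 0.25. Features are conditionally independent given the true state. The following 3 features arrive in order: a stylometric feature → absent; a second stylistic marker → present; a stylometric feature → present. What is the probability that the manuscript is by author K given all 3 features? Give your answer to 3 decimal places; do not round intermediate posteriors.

0.890

After a stylometric feature='absent': P(author K) = 0.85·0.8500 / (0.85·0.8500 + 0.2·0.1500) ≈ 0.9601
After a second stylistic marker='present': P(author K) = 0.45·0.9601 / (0.45·0.9601 + 0.25·0.0399) ≈ 0.9775
After a stylometric feature='present': P(author K) = 0.15·0.9775 / (0.15·0.9775 + 0.8·0.0225) ≈ 0.8904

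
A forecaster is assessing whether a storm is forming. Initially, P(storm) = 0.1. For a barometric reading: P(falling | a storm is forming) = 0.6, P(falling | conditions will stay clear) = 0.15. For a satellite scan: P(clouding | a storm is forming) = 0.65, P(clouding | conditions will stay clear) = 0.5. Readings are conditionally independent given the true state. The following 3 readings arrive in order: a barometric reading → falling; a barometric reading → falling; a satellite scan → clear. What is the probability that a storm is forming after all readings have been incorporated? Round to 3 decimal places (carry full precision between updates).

Apply Bayes' rule sequentially, carrying P(storm) forward.
After a barometric reading='falling': P(storm) = 0.6·0.1000 / (0.6·0.1000 + 0.15·0.9000) ≈ 0.3077
After a barometric reading='falling': P(storm) = 0.6·0.3077 / (0.6·0.3077 + 0.15·0.6923) ≈ 0.6400
After a satellite scan='clear': P(storm) = 0.35·0.6400 / (0.35·0.6400 + 0.5·0.3600) ≈ 0.5545

0.554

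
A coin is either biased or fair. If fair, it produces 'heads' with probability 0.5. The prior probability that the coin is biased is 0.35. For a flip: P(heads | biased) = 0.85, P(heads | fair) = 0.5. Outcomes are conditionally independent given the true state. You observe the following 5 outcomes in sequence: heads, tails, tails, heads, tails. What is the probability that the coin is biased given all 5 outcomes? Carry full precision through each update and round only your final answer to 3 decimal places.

0.040

After 'heads': P(biased) = 0.85·0.3500 / (0.85·0.3500 + 0.5·0.6500) ≈ 0.4779
After 'tails': P(biased) = 0.15·0.4779 / (0.15·0.4779 + 0.5·0.5221) ≈ 0.2154
After 'tails': P(biased) = 0.15·0.2154 / (0.15·0.2154 + 0.5·0.7846) ≈ 0.0761
After 'heads': P(biased) = 0.85·0.0761 / (0.85·0.0761 + 0.5·0.9239) ≈ 0.1228
After 'tails': P(biased) = 0.15·0.1228 / (0.15·0.1228 + 0.5·0.8772) ≈ 0.0403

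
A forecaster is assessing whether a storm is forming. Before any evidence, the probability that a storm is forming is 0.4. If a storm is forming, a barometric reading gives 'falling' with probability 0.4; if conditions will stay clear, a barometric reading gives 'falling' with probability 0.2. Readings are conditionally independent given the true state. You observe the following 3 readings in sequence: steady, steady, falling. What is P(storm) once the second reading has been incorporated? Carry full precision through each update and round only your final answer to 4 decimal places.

0.2727

After 'steady': P(storm) = 0.6·0.4000 / (0.6·0.4000 + 0.8·0.6000) ≈ 0.3333
After 'steady': P(storm) = 0.6·0.3333 / (0.6·0.3333 + 0.8·0.6667) ≈ 0.2727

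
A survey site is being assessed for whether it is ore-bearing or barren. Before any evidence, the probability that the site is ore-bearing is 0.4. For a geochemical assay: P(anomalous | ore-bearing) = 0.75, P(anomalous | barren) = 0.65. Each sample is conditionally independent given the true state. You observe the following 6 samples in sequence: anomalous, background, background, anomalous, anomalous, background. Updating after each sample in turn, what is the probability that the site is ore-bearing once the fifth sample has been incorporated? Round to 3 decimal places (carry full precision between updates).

Apply Bayes' rule sequentially, carrying P(ore) forward.
After 'anomalous': P(ore) = 0.75·0.4000 / (0.75·0.4000 + 0.65·0.6000) ≈ 0.4348
After 'background': P(ore) = 0.25·0.4348 / (0.25·0.4348 + 0.35·0.5652) ≈ 0.3546
After 'background': P(ore) = 0.25·0.3546 / (0.25·0.3546 + 0.35·0.6454) ≈ 0.2818
After 'anomalous': P(ore) = 0.75·0.2818 / (0.75·0.2818 + 0.65·0.7182) ≈ 0.3117
After 'anomalous': P(ore) = 0.75·0.3117 / (0.75·0.3117 + 0.65·0.6883) ≈ 0.3432

0.343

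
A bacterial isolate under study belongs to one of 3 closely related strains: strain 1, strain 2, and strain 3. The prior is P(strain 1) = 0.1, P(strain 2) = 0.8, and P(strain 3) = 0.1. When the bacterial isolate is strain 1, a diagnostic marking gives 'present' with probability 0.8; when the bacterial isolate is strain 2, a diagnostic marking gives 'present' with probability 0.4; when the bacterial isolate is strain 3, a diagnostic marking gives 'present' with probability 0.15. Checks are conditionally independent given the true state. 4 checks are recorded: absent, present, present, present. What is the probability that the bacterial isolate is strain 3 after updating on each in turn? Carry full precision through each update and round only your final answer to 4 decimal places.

After 'absent': normaliser = 0.2·0.1000 + 0.6·0.8000 + 0.85·0.1000; P(strain 1) ≈ 0.0342, P(strain 2) ≈ 0.8205, P(strain 3) ≈ 0.1453
After 'present': normaliser = 0.8·0.0342 + 0.4·0.8205 + 0.15·0.1453; P(strain 1) ≈ 0.0725, P(strain 2) ≈ 0.8698, P(strain 3) ≈ 0.0578
After 'present': normaliser = 0.8·0.0725 + 0.4·0.8698 + 0.15·0.0578; P(strain 1) ≈ 0.1399, P(strain 2) ≈ 0.8392, P(strain 3) ≈ 0.0209
After 'present': normaliser = 0.8·0.1399 + 0.4·0.8392 + 0.15·0.0209; P(strain 1) ≈ 0.2483, P(strain 2) ≈ 0.7448, P(strain 3) ≈ 0.0070

0.0070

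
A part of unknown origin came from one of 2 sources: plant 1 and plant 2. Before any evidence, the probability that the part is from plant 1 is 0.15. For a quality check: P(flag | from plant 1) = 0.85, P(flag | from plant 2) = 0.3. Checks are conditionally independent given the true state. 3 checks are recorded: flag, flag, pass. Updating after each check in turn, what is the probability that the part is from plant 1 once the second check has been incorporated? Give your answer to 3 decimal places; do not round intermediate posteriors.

After 'flag': P(plant 1) = 0.85·0.1500 / (0.85·0.1500 + 0.3·0.8500) ≈ 0.3333
After 'flag': P(plant 1) = 0.85·0.3333 / (0.85·0.3333 + 0.3·0.6667) ≈ 0.5862

0.586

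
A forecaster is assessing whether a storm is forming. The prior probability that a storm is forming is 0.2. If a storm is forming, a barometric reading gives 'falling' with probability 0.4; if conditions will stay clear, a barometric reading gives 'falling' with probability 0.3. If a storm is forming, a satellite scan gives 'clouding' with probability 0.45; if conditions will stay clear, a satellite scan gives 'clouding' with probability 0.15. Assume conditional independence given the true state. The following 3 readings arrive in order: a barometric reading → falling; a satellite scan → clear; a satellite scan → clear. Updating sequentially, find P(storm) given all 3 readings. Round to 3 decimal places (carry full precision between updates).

0.122

After a barometric reading='falling': P(storm) = 0.4·0.2000 / (0.4·0.2000 + 0.3·0.8000) ≈ 0.2500
After a satellite scan='clear': P(storm) = 0.55·0.2500 / (0.55·0.2500 + 0.85·0.7500) ≈ 0.1774
After a satellite scan='clear': P(storm) = 0.55·0.1774 / (0.55·0.1774 + 0.85·0.8226) ≈ 0.1225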